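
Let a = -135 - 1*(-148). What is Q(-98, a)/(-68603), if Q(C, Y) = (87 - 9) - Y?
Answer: -65/68603 ≈ -0.00094748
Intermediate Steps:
a = 13 (a = -135 + 148 = 13)
Q(C, Y) = 78 - Y
Q(-98, a)/(-68603) = (78 - 1*13)/(-68603) = (78 - 13)*(-1/68603) = 65*(-1/68603) = -65/68603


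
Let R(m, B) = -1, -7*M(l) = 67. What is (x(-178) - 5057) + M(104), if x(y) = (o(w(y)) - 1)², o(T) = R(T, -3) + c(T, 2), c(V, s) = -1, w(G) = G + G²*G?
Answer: -35403/7 ≈ -5057.6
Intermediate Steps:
M(l) = -67/7 (M(l) = -⅐*67 = -67/7)
w(G) = G + G³
o(T) = -2 (o(T) = -1 - 1 = -2)
x(y) = 9 (x(y) = (-2 - 1)² = (-3)² = 9)
(x(-178) - 5057) + M(104) = (9 - 5057) - 67/7 = -5048 - 67/7 = -35403/7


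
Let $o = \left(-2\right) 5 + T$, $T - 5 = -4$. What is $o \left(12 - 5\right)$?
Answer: $-63$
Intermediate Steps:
$T = 1$ ($T = 5 - 4 = 1$)
$o = -9$ ($o = \left(-2\right) 5 + 1 = -10 + 1 = -9$)
$o \left(12 - 5\right) = - 9 \left(12 - 5\right) = \left(-9\right) 7 = -63$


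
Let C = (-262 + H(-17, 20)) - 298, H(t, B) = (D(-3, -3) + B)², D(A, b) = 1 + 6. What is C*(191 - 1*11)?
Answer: 30420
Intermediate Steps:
D(A, b) = 7
H(t, B) = (7 + B)²
C = 169 (C = (-262 + (7 + 20)²) - 298 = (-262 + 27²) - 298 = (-262 + 729) - 298 = 467 - 298 = 169)
C*(191 - 1*11) = 169*(191 - 1*11) = 169*(191 - 11) = 169*180 = 30420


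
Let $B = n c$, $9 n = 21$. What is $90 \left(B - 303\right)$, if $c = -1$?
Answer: $-27480$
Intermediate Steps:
$n = \frac{7}{3}$ ($n = \frac{1}{9} \cdot 21 = \frac{7}{3} \approx 2.3333$)
$B = - \frac{7}{3}$ ($B = \frac{7}{3} \left(-1\right) = - \frac{7}{3} \approx -2.3333$)
$90 \left(B - 303\right) = 90 \left(- \frac{7}{3} - 303\right) = 90 \left(- \frac{916}{3}\right) = -27480$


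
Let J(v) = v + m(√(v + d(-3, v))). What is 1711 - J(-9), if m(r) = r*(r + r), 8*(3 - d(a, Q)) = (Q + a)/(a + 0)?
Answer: 1733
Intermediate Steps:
d(a, Q) = 3 - (Q + a)/(8*a) (d(a, Q) = 3 - (Q + a)/(8*(a + 0)) = 3 - (Q + a)/(8*a))
m(r) = 2*r² (m(r) = r*(2*r) = 2*r²)
J(v) = 23/4 + 37*v/12 (J(v) = v + 2*(√(v + (⅛)*(-v + 23*(-3))/(-3)))² = v + 2*(√(v + (⅛)*(-⅓)*(-v - 69)))² = v + 2*(√(v + (⅛)*(-⅓)*(-69 - v)))² = v + 2*(√(v + (23/8 + v/24)))² = v + 2*(√(23/8 + 25*v/24))² = v + 2*(23/8 + 25*v/24) = v + (23/4 + 25*v/12) = 23/4 + 37*v/12)
1711 - J(-9) = 1711 - (23/4 + (37/12)*(-9)) = 1711 - (23/4 - 111/4) = 1711 - 1*(-22) = 1711 + 22 = 1733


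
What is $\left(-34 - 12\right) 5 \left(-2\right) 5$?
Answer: $2300$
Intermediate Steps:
$\left(-34 - 12\right) 5 \left(-2\right) 5 = - 46 \left(\left(-10\right) 5\right) = \left(-46\right) \left(-50\right) = 2300$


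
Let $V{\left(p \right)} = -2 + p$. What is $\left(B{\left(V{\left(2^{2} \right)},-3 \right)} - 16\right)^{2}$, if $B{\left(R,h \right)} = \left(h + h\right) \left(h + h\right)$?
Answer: $400$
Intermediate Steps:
$B{\left(R,h \right)} = 4 h^{2}$ ($B{\left(R,h \right)} = 2 h 2 h = 4 h^{2}$)
$\left(B{\left(V{\left(2^{2} \right)},-3 \right)} - 16\right)^{2} = \left(4 \left(-3\right)^{2} - 16\right)^{2} = \left(4 \cdot 9 - 16\right)^{2} = \left(36 - 16\right)^{2} = 20^{2} = 400$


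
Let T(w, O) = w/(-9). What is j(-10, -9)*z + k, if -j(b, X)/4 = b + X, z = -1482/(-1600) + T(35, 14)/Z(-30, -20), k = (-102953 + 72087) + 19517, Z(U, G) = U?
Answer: -60851267/5400 ≈ -11269.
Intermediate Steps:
T(w, O) = -w/9 (T(w, O) = w*(-⅑) = -w/9)
k = -11349 (k = -30866 + 19517 = -11349)
z = 22807/21600 (z = -1482/(-1600) - ⅑*35/(-30) = -1482*(-1/1600) - 35/9*(-1/30) = 741/800 + 7/54 = 22807/21600 ≈ 1.0559)
j(b, X) = -4*X - 4*b (j(b, X) = -4*(b + X) = -4*(X + b) = -4*X - 4*b)
j(-10, -9)*z + k = (-4*(-9) - 4*(-10))*(22807/21600) - 11349 = (36 + 40)*(22807/21600) - 11349 = 76*(22807/21600) - 11349 = 433333/5400 - 11349 = -60851267/5400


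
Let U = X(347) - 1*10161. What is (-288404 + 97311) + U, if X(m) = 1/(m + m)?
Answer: -139670275/694 ≈ -2.0125e+5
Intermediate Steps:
X(m) = 1/(2*m)
U = -7051733/694 (U = (½)/347 - 1*10161 = (½)*(1/347) - 10161 = 1/694 - 10161 = -7051733/694 ≈ -10161.)
(-288404 + 97311) + U = (-288404 + 97311) - 7051733/694 = -191093 - 7051733/694 = -139670275/694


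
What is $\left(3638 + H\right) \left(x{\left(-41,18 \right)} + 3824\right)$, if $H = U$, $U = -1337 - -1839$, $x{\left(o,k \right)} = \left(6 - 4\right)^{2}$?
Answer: $15847920$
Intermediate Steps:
$x{\left(o,k \right)} = 4$ ($x{\left(o,k \right)} = 2^{2} = 4$)
$U = 502$ ($U = -1337 + 1839 = 502$)
$H = 502$
$\left(3638 + H\right) \left(x{\left(-41,18 \right)} + 3824\right) = \left(3638 + 502\right) \left(4 + 3824\right) = 4140 \cdot 3828 = 15847920$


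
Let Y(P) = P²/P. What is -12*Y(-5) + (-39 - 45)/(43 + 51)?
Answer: 2778/47 ≈ 59.106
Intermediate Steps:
Y(P) = P
-12*Y(-5) + (-39 - 45)/(43 + 51) = -12*(-5) + (-39 - 45)/(43 + 51) = 60 - 84/94 = 60 - 84*1/94 = 60 - 42/47 = 2778/47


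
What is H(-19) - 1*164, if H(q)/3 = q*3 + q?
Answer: -392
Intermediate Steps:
H(q) = 12*q (H(q) = 3*(q*3 + q) = 3*(3*q + q) = 3*(4*q) = 12*q)
H(-19) - 1*164 = 12*(-19) - 1*164 = -228 - 164 = -392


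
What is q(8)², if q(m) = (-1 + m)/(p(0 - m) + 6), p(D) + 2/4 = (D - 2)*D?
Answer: 196/29241 ≈ 0.0067029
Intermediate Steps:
p(D) = -½ + D*(-2 + D) (p(D) = -½ + (D - 2)*D = -½ + (-2 + D)*D = -½ + D*(-2 + D))
q(m) = (-1 + m)/(11/2 + m² + 2*m) (q(m) = (-1 + m)/((-½ + (0 - m)² - 2*(0 - m)) + 6) = (-1 + m)/((-½ + (-m)² - (-2)*m) + 6) = (-1 + m)/((-½ + m² + 2*m) + 6) = (-1 + m)/(11/2 + m² + 2*m))
q(8)² = (2*(-1 + 8)/(11 + 2*8² + 4*8))² = (2*7/(11 + 2*64 + 32))² = (2*7/(11 + 128 + 32))² = (2*7/171)² = (2*(1/171)*7)² = (14/171)² = 196/29241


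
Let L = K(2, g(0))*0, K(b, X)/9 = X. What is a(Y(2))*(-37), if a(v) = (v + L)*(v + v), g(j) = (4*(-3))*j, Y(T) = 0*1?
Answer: 0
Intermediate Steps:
Y(T) = 0
g(j) = -12*j
K(b, X) = 9*X
L = 0 (L = (9*(-12*0))*0 = (9*0)*0 = 0*0 = 0)
a(v) = 2*v**2 (a(v) = (v + 0)*(v + v) = v*(2*v) = 2*v**2)
a(Y(2))*(-37) = (2*0**2)*(-37) = (2*0)*(-37) = 0*(-37) = 0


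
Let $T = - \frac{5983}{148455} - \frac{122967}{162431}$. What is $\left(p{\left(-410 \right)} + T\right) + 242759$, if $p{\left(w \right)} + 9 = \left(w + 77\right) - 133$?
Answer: $\frac{5842343035645162}{24113694105} \approx 2.4228 \cdot 10^{5}$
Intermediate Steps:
$T = - \frac{19226890658}{24113694105}$ ($T = \left(-5983\right) \frac{1}{148455} - \frac{122967}{162431} = - \frac{5983}{148455} - \frac{122967}{162431} = - \frac{19226890658}{24113694105} \approx -0.79734$)
$p{\left(w \right)} = -65 + w$ ($p{\left(w \right)} = -9 + \left(\left(w + 77\right) - 133\right) = -9 + \left(\left(77 + w\right) - 133\right) = -9 + \left(-56 + w\right) = -65 + w$)
$\left(p{\left(-410 \right)} + T\right) + 242759 = \left(\left(-65 - 410\right) - \frac{19226890658}{24113694105}\right) + 242759 = \left(-475 - \frac{19226890658}{24113694105}\right) + 242759 = - \frac{11473231590533}{24113694105} + 242759 = \frac{5842343035645162}{24113694105}$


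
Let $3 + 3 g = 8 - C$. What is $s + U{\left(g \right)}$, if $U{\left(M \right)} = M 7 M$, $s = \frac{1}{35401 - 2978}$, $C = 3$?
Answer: $\frac{907853}{291807} \approx 3.1111$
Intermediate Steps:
$s = \frac{1}{32423} \approx 3.0842 \cdot 10^{-5}$
$g = \frac{2}{3}$ ($g = -1 + \frac{8 - 3}{3} = -1 + \frac{1}{3} \cdot 5 = -1 + \frac{5}{3} = \frac{2}{3} \approx 0.66667$)
$U{\left(M \right)} = 7 M^{2}$ ($U{\left(M \right)} = 7 M M = 7 M^{2}$)
$s + U{\left(g \right)} = \frac{1}{32423} + 7 \left(\frac{2}{3}\right)^{2} = \frac{1}{32423} + 7 \cdot \frac{4}{9} = \frac{1}{32423} + \frac{28}{9} = \frac{907853}{291807}$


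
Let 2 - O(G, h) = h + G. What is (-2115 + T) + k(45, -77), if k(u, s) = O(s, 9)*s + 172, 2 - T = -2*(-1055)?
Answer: -9441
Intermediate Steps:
O(G, h) = 2 - G - h (O(G, h) = 2 - (h + G) = 2 - (G + h) = 2 + (-G - h) = 2 - G - h)
T = -2108 (T = 2 - (-2)*(-1055) = 2 - 1*2110 = 2 - 2110 = -2108)
k(u, s) = 172 + s*(-7 - s) (k(u, s) = (2 - s - 1*9)*s + 172 = (2 - s - 9)*s + 172 = (-7 - s)*s + 172 = s*(-7 - s) + 172 = 172 + s*(-7 - s))
(-2115 + T) + k(45, -77) = (-2115 - 2108) + (172 - 1*(-77)*(7 - 77)) = -4223 + (172 - 1*(-77)*(-70)) = -4223 + (172 - 5390) = -4223 - 5218 = -9441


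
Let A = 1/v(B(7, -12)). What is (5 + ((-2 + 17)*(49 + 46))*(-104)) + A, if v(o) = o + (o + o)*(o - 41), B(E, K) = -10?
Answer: -149676949/1010 ≈ -1.4820e+5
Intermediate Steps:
v(o) = o + 2*o*(-41 + o) (v(o) = o + (2*o)*(-41 + o) = o + 2*o*(-41 + o))
A = 1/1010 (A = 1/(-10*(-81 + 2*(-10))) = 1/(-10*(-81 - 20)) = 1/(-10*(-101)) = 1/1010 ≈ 0.00099010)
(5 + ((-2 + 17)*(49 + 46))*(-104)) + A = (5 + ((-2 + 17)*(49 + 46))*(-104)) + 1/1010 = (5 + (15*95)*(-104)) + 1/1010 = (5 + 1425*(-104)) + 1/1010 = (5 - 148200) + 1/1010 = -148195 + 1/1010 = -149676949/1010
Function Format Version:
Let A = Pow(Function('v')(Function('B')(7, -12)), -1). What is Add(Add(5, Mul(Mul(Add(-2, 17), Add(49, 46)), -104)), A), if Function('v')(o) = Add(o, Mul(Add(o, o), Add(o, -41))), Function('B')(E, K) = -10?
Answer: Rational(-149676949, 1010) ≈ -1.4820e+5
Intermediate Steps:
Function('v')(o) = Add(o, Mul(2, o, Add(-41, o))) (Function('v')(o) = Add(o, Mul(Mul(2, o), Add(-41, o))) = Add(o, Mul(2, o, Add(-41, o))))
A = Rational(1, 1010) (A = Pow(Mul(-10, Add(-81, Mul(2, -10))), -1) = Pow(Mul(-10, Add(-81, -20)), -1) = Pow(Mul(-10, -101), -1) = Pow(1010, -1) = Rational(1, 1010) ≈ 0.00099010)
Add(Add(5, Mul(Mul(Add(-2, 17), Add(49, 46)), -104)), A) = Add(Add(5, Mul(Mul(Add(-2, 17), Add(49, 46)), -104)), Rational(1, 1010)) = Add(Add(5, Mul(Mul(15, 95), -104)), Rational(1, 1010)) = Add(Add(5, Mul(1425, -104)), Rational(1, 1010)) = Add(Add(5, -148200), Rational(1, 1010)) = Add(-148195, Rational(1, 1010)) = Rational(-149676949, 1010)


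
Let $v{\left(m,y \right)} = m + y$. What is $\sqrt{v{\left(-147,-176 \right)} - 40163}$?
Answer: $i \sqrt{40486} \approx 201.21 i$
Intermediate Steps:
$\sqrt{v{\left(-147,-176 \right)} - 40163} = \sqrt{\left(-147 - 176\right) - 40163} = \sqrt{-323 - 40163} = \sqrt{-40486} = i \sqrt{40486}$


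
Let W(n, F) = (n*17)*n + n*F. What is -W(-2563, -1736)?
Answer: -116121841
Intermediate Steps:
W(n, F) = 17*n² + F*n (W(n, F) = (17*n)*n + F*n = 17*n² + F*n)
-W(-2563, -1736) = -(-2563)*(-1736 + 17*(-2563)) = -(-2563)*(-1736 - 43571) = -(-2563)*(-45307) = -1*116121841 = -116121841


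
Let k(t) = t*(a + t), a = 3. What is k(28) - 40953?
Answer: -40085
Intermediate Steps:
k(t) = t*(3 + t)
k(28) - 40953 = 28*(3 + 28) - 40953 = 28*31 - 40953 = 868 - 40953 = -40085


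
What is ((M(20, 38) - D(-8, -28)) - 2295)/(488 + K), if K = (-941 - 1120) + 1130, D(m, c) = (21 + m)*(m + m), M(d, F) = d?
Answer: 2067/443 ≈ 4.6659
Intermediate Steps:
D(m, c) = 2*m*(21 + m) (D(m, c) = (21 + m)*(2*m) = 2*m*(21 + m))
K = -931 (K = -2061 + 1130 = -931)
((M(20, 38) - D(-8, -28)) - 2295)/(488 + K) = ((20 - 2*(-8)*(21 - 8)) - 2295)/(488 - 931) = ((20 - 2*(-8)*13) - 2295)/(-443) = ((20 - 1*(-208)) - 2295)*(-1/443) = ((20 + 208) - 2295)*(-1/443) = (228 - 2295)*(-1/443) = -2067*(-1/443) = 2067/443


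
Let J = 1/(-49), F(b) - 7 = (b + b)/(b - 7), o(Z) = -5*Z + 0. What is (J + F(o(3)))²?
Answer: 20223009/290521 ≈ 69.609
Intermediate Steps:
o(Z) = -5*Z
F(b) = 7 + 2*b/(-7 + b) (F(b) = 7 + (b + b)/(b - 7) = 7 + (2*b)/(-7 + b) = 7 + 2*b/(-7 + b))
J = -1/49 ≈ -0.020408
(J + F(o(3)))² = (-1/49 + (-49 + 9*(-5*3))/(-7 - 5*3))² = (-1/49 + (-49 + 9*(-15))/(-7 - 15))² = (-1/49 + (-49 - 135)/(-22))² = (-1/49 - 1/22*(-184))² = (-1/49 + 92/11)² = (4497/539)² = 20223009/290521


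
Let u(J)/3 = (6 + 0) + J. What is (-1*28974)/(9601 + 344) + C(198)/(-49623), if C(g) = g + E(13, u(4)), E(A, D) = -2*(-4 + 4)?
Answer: -9410104/3225495 ≈ -2.9174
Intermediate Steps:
u(J) = 18 + 3*J (u(J) = 3*((6 + 0) + J) = 3*(6 + J) = 18 + 3*J)
E(A, D) = 0 (E(A, D) = -2*0 = 0)
C(g) = g (C(g) = g + 0 = g)
(-1*28974)/(9601 + 344) + C(198)/(-49623) = (-1*28974)/(9601 + 344) + 198/(-49623) = -28974/9945 + 198*(-1/49623) = -28974*1/9945 - 66/16541 = -9658/3315 - 66/16541 = -9410104/3225495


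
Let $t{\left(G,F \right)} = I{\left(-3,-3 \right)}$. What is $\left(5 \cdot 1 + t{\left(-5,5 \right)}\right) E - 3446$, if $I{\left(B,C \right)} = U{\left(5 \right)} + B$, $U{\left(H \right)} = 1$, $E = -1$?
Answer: $-3449$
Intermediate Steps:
$I{\left(B,C \right)} = 1 + B$
$t{\left(G,F \right)} = -2$ ($t{\left(G,F \right)} = 1 - 3 = -2$)
$\left(5 \cdot 1 + t{\left(-5,5 \right)}\right) E - 3446 = \left(5 \cdot 1 - 2\right) \left(-1\right) - 3446 = \left(5 - 2\right) \left(-1\right) - 3446 = 3 \left(-1\right) - 3446 = -3 - 3446 = -3449$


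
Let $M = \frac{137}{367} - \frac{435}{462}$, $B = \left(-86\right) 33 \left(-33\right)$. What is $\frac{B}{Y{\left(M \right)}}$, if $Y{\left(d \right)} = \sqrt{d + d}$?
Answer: $- \frac{93654 i \sqrt{907594303}}{32117} \approx - 87849.0 i$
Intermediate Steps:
$B = 93654$ ($B = \left(-2838\right) \left(-33\right) = 93654$)
$M = - \frac{32117}{56518}$ ($M = 137 \cdot \frac{1}{367} - \frac{145}{154} = \frac{137}{367} - \frac{145}{154} = - \frac{32117}{56518} \approx -0.56826$)
$Y{\left(d \right)} = \sqrt{2} \sqrt{d}$ ($Y{\left(d \right)} = \sqrt{2 d} = \sqrt{2} \sqrt{d}$)
$\frac{B}{Y{\left(M \right)}} = \frac{93654}{\sqrt{2} \sqrt{- \frac{32117}{56518}}} = \frac{93654}{\sqrt{2} \frac{i \sqrt{1815188606}}{56518}} = \frac{93654}{\frac{1}{28259} i \sqrt{907594303}} = 93654 \left(- \frac{i \sqrt{907594303}}{32117}\right) = - \frac{93654 i \sqrt{907594303}}{32117}$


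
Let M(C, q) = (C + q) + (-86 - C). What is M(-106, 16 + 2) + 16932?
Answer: 16864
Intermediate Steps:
M(C, q) = -86 + q
M(-106, 16 + 2) + 16932 = (-86 + (16 + 2)) + 16932 = (-86 + 18) + 16932 = -68 + 16932 = 16864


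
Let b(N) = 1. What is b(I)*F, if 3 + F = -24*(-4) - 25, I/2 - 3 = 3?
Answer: 68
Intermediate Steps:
I = 12 (I = 6 + 2*3 = 6 + 6 = 12)
F = 68 (F = -3 + (-24*(-4) - 25) = -3 + (96 - 25) = -3 + 71 = 68)
b(I)*F = 1*68 = 68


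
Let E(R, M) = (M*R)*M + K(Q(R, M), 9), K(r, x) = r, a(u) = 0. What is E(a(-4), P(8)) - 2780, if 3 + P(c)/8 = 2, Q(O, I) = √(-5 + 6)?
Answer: -2779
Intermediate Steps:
Q(O, I) = 1 (Q(O, I) = √1 = 1)
P(c) = -8 (P(c) = -24 + 8*2 = -24 + 16 = -8)
E(R, M) = 1 + R*M² (E(R, M) = (M*R)*M + 1 = R*M² + 1 = 1 + R*M²)
E(a(-4), P(8)) - 2780 = (1 + 0*(-8)²) - 2780 = (1 + 0*64) - 2780 = (1 + 0) - 2780 = 1 - 2780 = -2779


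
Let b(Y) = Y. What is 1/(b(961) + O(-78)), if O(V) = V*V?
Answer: 1/7045 ≈ 0.00014194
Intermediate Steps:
O(V) = V**2
1/(b(961) + O(-78)) = 1/(961 + (-78)**2) = 1/(961 + 6084) = 1/7045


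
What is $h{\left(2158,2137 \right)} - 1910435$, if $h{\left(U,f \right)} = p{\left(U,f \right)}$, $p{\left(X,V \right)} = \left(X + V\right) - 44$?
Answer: $-1906184$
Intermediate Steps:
$p{\left(X,V \right)} = -44 + V + X$ ($p{\left(X,V \right)} = \left(V + X\right) - 44 = -44 + V + X$)
$h{\left(U,f \right)} = -44 + U + f$ ($h{\left(U,f \right)} = -44 + f + U = -44 + U + f$)
$h{\left(2158,2137 \right)} - 1910435 = \left(-44 + 2158 + 2137\right) - 1910435 = 4251 - 1910435 = -1906184$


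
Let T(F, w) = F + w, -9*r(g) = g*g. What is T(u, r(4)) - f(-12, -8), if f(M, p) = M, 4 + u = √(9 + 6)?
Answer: 56/9 + √15 ≈ 10.095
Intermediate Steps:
r(g) = -g²/9 (r(g) = -g*g/9 = -g²/9)
u = -4 + √15 (u = -4 + √(9 + 6) = -4 + √15 ≈ -0.12702)
T(u, r(4)) - f(-12, -8) = ((-4 + √15) - ⅑*4²) - 1*(-12) = ((-4 + √15) - ⅑*16) + 12 = ((-4 + √15) - 16/9) + 12 = (-52/9 + √15) + 12 = 56/9 + √15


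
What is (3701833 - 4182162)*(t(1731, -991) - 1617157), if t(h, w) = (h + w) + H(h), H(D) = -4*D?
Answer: 779737759189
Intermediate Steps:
t(h, w) = w - 3*h (t(h, w) = (h + w) - 4*h = w - 3*h)
(3701833 - 4182162)*(t(1731, -991) - 1617157) = (3701833 - 4182162)*((-991 - 3*1731) - 1617157) = -480329*((-991 - 5193) - 1617157) = -480329*(-6184 - 1617157) = -480329*(-1623341) = 779737759189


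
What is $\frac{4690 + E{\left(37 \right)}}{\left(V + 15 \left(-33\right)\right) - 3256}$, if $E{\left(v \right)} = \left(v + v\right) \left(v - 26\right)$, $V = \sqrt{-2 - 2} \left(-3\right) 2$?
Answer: $- \frac{20645504}{14070145} + \frac{66048 i}{14070145} \approx -1.4673 + 0.0046942 i$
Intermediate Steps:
$V = - 12 i$ ($V = \sqrt{-4} \left(-3\right) 2 = 2 i \left(-3\right) 2 = - 6 i 2 = - 12 i \approx - 12.0 i$)
$E{\left(v \right)} = 2 v \left(-26 + v\right)$
$\frac{4690 + E{\left(37 \right)}}{\left(V + 15 \left(-33\right)\right) - 3256} = \frac{4690 + 2 \cdot 37 \left(-26 + 37\right)}{\left(- 12 i + 15 \left(-33\right)\right) - 3256} = \frac{4690 + 2 \cdot 37 \cdot 11}{\left(- 12 i - 495\right) - 3256} = \frac{4690 + 814}{\left(-495 - 12 i\right) - 3256} = \frac{5504}{-3751 - 12 i} = 5504 \frac{-3751 + 12 i}{14070145} = \frac{5504 \left(-3751 + 12 i\right)}{14070145}$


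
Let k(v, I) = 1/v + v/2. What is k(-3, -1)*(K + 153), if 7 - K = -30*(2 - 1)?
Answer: -1045/3 ≈ -348.33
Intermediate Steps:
k(v, I) = 1/v + v/2 (k(v, I) = 1/v + v*(½) = 1/v + v/2)
K = 37 (K = 7 - (-5)*6*(2 - 1) = 7 - (-5)*6*1 = 7 - (-5)*6 = 7 - 1*(-30) = 7 + 30 = 37)
k(-3, -1)*(K + 153) = (1/(-3) + (½)*(-3))*(37 + 153) = (-⅓ - 3/2)*190 = -11/6*190 = -1045/3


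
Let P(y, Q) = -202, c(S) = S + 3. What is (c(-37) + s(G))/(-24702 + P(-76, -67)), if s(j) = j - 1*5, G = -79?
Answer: 59/12452 ≈ 0.0047382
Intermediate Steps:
c(S) = 3 + S
s(j) = -5 + j (s(j) = j - 5 = -5 + j)
(c(-37) + s(G))/(-24702 + P(-76, -67)) = ((3 - 37) + (-5 - 79))/(-24702 - 202) = (-34 - 84)/(-24904) = -118*(-1/24904) = 59/12452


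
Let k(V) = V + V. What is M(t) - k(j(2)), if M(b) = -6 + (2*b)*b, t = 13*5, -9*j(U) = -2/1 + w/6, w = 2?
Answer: 227978/27 ≈ 8443.6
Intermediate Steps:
j(U) = 5/27 (j(U) = -(-2/1 + 2/6)/9 = -(-2*1 + 2*(1/6))/9 = -(-2 + 1/3)/9 = -1/9*(-5/3) = 5/27)
t = 65
k(V) = 2*V
M(b) = -6 + 2*b**2
M(t) - k(j(2)) = (-6 + 2*65**2) - 2*5/27 = (-6 + 2*4225) - 1*10/27 = (-6 + 8450) - 10/27 = 8444 - 10/27 = 227978/27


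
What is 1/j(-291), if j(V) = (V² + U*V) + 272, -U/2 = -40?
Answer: 1/61673 ≈ 1.6215e-5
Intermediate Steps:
U = 80 (U = -2*(-40) = 80)
j(V) = 272 + V² + 80*V (j(V) = (V² + 80*V) + 272 = 272 + V² + 80*V)
1/j(-291) = 1/(272 + (-291)² + 80*(-291)) = 1/(272 + 84681 - 23280) = 1/61673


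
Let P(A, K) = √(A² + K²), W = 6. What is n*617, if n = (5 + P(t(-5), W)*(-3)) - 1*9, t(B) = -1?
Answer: -2468 - 1851*√37 ≈ -13727.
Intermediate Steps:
n = -4 - 3*√37 (n = (5 + √((-1)² + 6²)*(-3)) - 1*9 = (5 + √(1 + 36)*(-3)) - 9 = (5 + √37*(-3)) - 9 = (5 - 3*√37) - 9 = -4 - 3*√37 ≈ -22.248)
n*617 = (-4 - 3*√37)*617 = -2468 - 1851*√37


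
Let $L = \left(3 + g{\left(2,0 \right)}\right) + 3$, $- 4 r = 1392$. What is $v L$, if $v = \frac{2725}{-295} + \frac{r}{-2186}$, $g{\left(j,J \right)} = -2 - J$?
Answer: $- \frac{2341676}{64487} \approx -36.312$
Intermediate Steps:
$r = -348$ ($r = \left(- \frac{1}{4}\right) 1392 = -348$)
$L = 4$ ($L = \left(3 - 2\right) + 3 = 1 + 3 = 4$)
$v = - \frac{585419}{64487}$ ($v = \frac{2725}{-295} - \frac{348}{-2186} = 2725 \left(- \frac{1}{295}\right) - - \frac{174}{1093} = - \frac{545}{59} + \frac{174}{1093} = - \frac{585419}{64487} \approx -9.0781$)
$v L = \left(- \frac{585419}{64487}\right) 4 = - \frac{2341676}{64487}$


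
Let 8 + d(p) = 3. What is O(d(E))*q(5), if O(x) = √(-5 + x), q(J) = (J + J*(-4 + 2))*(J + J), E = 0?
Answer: -50*I*√10 ≈ -158.11*I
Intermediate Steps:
d(p) = -5 (d(p) = -8 + 3 = -5)
q(J) = -2*J² (q(J) = (J + J*(-2))*(2*J) = (J - 2*J)*(2*J) = (-J)*(2*J) = -2*J²)
O(d(E))*q(5) = √(-5 - 5)*(-2*5²) = √(-10)*(-2*25) = (I*√10)*(-50) = -50*I*√10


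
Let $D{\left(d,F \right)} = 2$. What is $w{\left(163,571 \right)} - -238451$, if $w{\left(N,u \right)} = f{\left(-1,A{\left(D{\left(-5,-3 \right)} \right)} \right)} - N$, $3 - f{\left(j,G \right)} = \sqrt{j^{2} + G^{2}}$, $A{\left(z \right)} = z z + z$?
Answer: $238291 - \sqrt{37} \approx 2.3829 \cdot 10^{5}$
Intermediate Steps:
$A{\left(z \right)} = z + z^{2}$ ($A{\left(z \right)} = z^{2} + z = z + z^{2}$)
$f{\left(j,G \right)} = 3 - \sqrt{G^{2} + j^{2}}$ ($f{\left(j,G \right)} = 3 - \sqrt{j^{2} + G^{2}} = 3 - \sqrt{G^{2} + j^{2}}$)
$w{\left(N,u \right)} = 3 - N - \sqrt{37}$ ($w{\left(N,u \right)} = \left(3 - \sqrt{\left(2 \left(1 + 2\right)\right)^{2} + \left(-1\right)^{2}}\right) - N = \left(3 - \sqrt{\left(2 \cdot 3\right)^{2} + 1}\right) - N = \left(3 - \sqrt{6^{2} + 1}\right) - N = \left(3 - \sqrt{36 + 1}\right) - N = \left(3 - \sqrt{37}\right) - N = 3 - N - \sqrt{37}$)
$w{\left(163,571 \right)} - -238451 = \left(3 - 163 - \sqrt{37}\right) - -238451 = \left(3 - 163 - \sqrt{37}\right) + 238451 = \left(-160 - \sqrt{37}\right) + 238451 = 238291 - \sqrt{37}$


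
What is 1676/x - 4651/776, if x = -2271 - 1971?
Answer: -10515059/1645896 ≈ -6.3887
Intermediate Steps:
x = -4242
1676/x - 4651/776 = 1676/(-4242) - 4651/776 = 1676*(-1/4242) - 4651*1/776 = -838/2121 - 4651/776 = -10515059/1645896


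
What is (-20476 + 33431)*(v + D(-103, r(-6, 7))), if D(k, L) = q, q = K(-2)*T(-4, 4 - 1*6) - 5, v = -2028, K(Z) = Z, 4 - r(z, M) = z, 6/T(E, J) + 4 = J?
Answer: -26311605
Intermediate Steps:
T(E, J) = 6/(-4 + J)
r(z, M) = 4 - z
q = -3 (q = -12/(-4 + (4 - 1*6)) - 5 = -12/(-4 + (4 - 6)) - 5 = -12/(-4 - 2) - 5 = -12/(-6) - 5 = -12*(-1)/6 - 5 = -2*(-1) - 5 = 2 - 5 = -3)
D(k, L) = -3
(-20476 + 33431)*(v + D(-103, r(-6, 7))) = (-20476 + 33431)*(-2028 - 3) = 12955*(-2031) = -26311605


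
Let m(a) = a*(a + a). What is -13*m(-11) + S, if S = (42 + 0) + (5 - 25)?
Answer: -3124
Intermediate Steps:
m(a) = 2*a**2 (m(a) = a*(2*a) = 2*a**2)
S = 22 (S = 42 - 20 = 22)
-13*m(-11) + S = -26*(-11)**2 + 22 = -26*121 + 22 = -13*242 + 22 = -3146 + 22 = -3124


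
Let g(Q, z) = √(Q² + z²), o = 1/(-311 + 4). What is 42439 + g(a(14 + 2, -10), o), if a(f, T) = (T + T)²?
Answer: 42439 + √15079840001/307 ≈ 42839.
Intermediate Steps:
a(f, T) = 4*T² (a(f, T) = (2*T)² = 4*T²)
o = -1/307 (o = 1/(-307) = -1/307 ≈ -0.0032573)
42439 + g(a(14 + 2, -10), o) = 42439 + √((4*(-10)²)² + (-1/307)²) = 42439 + √((4*100)² + 1/94249) = 42439 + √(400² + 1/94249) = 42439 + √(160000 + 1/94249) = 42439 + √(15079840001/94249) = 42439 + √15079840001/307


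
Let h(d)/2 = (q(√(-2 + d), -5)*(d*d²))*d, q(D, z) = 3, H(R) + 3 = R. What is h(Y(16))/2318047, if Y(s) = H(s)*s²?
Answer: 736011365646336/2318047 ≈ 3.1751e+8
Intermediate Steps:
H(R) = -3 + R
Y(s) = s²*(-3 + s) (Y(s) = (-3 + s)*s² = s²*(-3 + s))
h(d) = 6*d⁴ (h(d) = 2*((3*(d*d²))*d) = 2*((3*d³)*d) = 2*(3*d⁴) = 6*d⁴)
h(Y(16))/2318047 = (6*(16²*(-3 + 16))⁴)/2318047 = (6*(256*13)⁴)*(1/2318047) = (6*3328⁴)*(1/2318047) = (6*122668560941056)*(1/2318047) = 736011365646336*(1/2318047) = 736011365646336/2318047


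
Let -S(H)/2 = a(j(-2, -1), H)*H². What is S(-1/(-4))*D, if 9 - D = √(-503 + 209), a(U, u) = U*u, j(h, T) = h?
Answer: 9/16 - 7*I*√6/16 ≈ 0.5625 - 1.0717*I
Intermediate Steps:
D = 9 - 7*I*√6 (D = 9 - √(-503 + 209) = 9 - √(-294) = 9 - 7*I*√6 ≈ 9.0 - 17.146*I)
S(H) = 4*H³ (S(H) = -2*(-2*H)*H² = -(-4)*H³ = 4*H³)
S(-1/(-4))*D = (4*(-1/(-4))³)*(9 - 7*I*√6) = (4*(-1*(-¼))³)*(9 - 7*I*√6) = (4*(¼)³)*(9 - 7*I*√6) = (4*(1/64))*(9 - 7*I*√6) = (9 - 7*I*√6)/16 = 9/16 - 7*I*√6/16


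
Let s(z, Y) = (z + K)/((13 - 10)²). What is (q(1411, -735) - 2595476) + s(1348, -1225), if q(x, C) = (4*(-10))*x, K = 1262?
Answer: -2651626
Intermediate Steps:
s(z, Y) = 1262/9 + z/9 (s(z, Y) = (z + 1262)/((13 - 10)²) = (1262 + z)/(3²) = (1262 + z)/9 = (1262 + z)*(⅑) = 1262/9 + z/9)
q(x, C) = -40*x
(q(1411, -735) - 2595476) + s(1348, -1225) = (-40*1411 - 2595476) + (1262/9 + (⅑)*1348) = (-56440 - 2595476) + (1262/9 + 1348/9) = -2651916 + 290 = -2651626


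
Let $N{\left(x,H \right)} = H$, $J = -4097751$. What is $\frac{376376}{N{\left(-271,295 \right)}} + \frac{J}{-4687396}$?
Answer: $\frac{252204599063}{197540260} \approx 1276.7$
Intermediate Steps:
$\frac{376376}{N{\left(-271,295 \right)}} + \frac{J}{-4687396} = \frac{376376}{295} - \frac{4097751}{-4687396} = 376376 \cdot \frac{1}{295} - - \frac{585393}{669628} = \frac{376376}{295} + \frac{585393}{669628} = \frac{252204599063}{197540260}$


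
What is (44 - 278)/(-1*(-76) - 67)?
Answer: -26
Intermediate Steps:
(44 - 278)/(-1*(-76) - 67) = -234/(76 - 67) = -234/9 = -234*⅑ = -26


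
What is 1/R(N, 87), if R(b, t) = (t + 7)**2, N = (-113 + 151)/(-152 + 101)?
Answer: 1/8836 ≈ 0.00011317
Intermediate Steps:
N = -38/51 (N = 38/(-51) = 38*(-1/51) = -38/51 ≈ -0.74510)
R(b, t) = (7 + t)**2
1/R(N, 87) = 1/((7 + 87)**2) = 1/(94**2) = 1/8836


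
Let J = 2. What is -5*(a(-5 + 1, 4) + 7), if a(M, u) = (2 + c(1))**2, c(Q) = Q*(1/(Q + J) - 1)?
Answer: -395/9 ≈ -43.889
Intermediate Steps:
c(Q) = Q*(-1 + 1/(2 + Q)) (c(Q) = Q*(1/(Q + 2) - 1) = Q*(1/(2 + Q) - 1) = Q*(-1 + 1/(2 + Q)))
a(M, u) = 16/9 (a(M, u) = (2 - 1*1*(1 + 1)/(2 + 1))**2 = (2 - 1*1*2/3)**2 = (2 - 1*1*1/3*2)**2 = (2 - 2/3)**2 = (4/3)**2 = 16/9)
-5*(a(-5 + 1, 4) + 7) = -5*(16/9 + 7) = -5*79/9 = -395/9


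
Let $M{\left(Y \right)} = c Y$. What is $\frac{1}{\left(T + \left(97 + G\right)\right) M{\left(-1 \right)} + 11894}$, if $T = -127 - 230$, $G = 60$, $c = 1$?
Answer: $\frac{1}{12094} \approx 8.2686 \cdot 10^{-5}$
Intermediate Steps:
$T = -357$ ($T = -127 - 230 = -357$)
$M{\left(Y \right)} = Y$ ($M{\left(Y \right)} = 1 Y = Y$)
$\frac{1}{\left(T + \left(97 + G\right)\right) M{\left(-1 \right)} + 11894} = \frac{1}{\left(-357 + \left(97 + 60\right)\right) \left(-1\right) + 11894} = \frac{1}{\left(-357 + 157\right) \left(-1\right) + 11894} = \frac{1}{\left(-200\right) \left(-1\right) + 11894} = \frac{1}{200 + 11894} = \frac{1}{12094}$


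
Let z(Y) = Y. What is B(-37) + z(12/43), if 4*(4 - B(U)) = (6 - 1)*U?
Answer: 8691/172 ≈ 50.529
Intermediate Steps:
B(U) = 4 - 5*U/4 (B(U) = 4 - (6 - 1)*U/4 = 4 - 5*U/4)
B(-37) + z(12/43) = (4 - 5/4*(-37)) + 12/43 = (4 + 185/4) + 12*(1/43) = 201/4 + 12/43 = 8691/172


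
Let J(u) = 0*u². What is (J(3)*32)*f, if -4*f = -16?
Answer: 0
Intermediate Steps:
f = 4 (f = -¼*(-16) = 4)
J(u) = 0
(J(3)*32)*f = (0*32)*4 = 0*4 = 0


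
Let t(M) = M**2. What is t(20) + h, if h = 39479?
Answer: 39879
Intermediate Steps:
t(20) + h = 20**2 + 39479 = 400 + 39479 = 39879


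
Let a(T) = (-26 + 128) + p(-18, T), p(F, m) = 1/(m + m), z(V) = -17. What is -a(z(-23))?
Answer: -3467/34 ≈ -101.97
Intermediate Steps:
p(F, m) = 1/(2*m)
a(T) = 102 + 1/(2*T) (a(T) = (-26 + 128) + 1/(2*T) = 102 + 1/(2*T))
-a(z(-23)) = -(102 + (1/2)/(-17)) = -(102 + (1/2)*(-1/17)) = -(102 - 1/34) = -1*3467/34 = -3467/34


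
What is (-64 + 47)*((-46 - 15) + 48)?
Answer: 221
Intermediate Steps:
(-64 + 47)*((-46 - 15) + 48) = -17*(-61 + 48) = -17*(-13) = 221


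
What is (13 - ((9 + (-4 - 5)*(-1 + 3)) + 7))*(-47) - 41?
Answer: -746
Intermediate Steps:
(13 - ((9 + (-4 - 5)*(-1 + 3)) + 7))*(-47) - 41 = (13 - ((9 - 9*2) + 7))*(-47) - 41 = (13 - ((9 - 18) + 7))*(-47) - 41 = (13 - (-9 + 7))*(-47) - 41 = (13 - 1*(-2))*(-47) - 41 = (13 + 2)*(-47) - 41 = 15*(-47) - 41 = -705 - 41 = -746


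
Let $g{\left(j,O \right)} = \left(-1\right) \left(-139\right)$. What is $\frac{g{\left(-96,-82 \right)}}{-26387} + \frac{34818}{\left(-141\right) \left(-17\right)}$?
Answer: $\frac{306136461}{21083213} \approx 14.52$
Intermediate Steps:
$g{\left(j,O \right)} = 139$
$\frac{g{\left(-96,-82 \right)}}{-26387} + \frac{34818}{\left(-141\right) \left(-17\right)} = \frac{139}{-26387} + \frac{34818}{\left(-141\right) \left(-17\right)} = 139 \left(- \frac{1}{26387}\right) + \frac{34818}{2397} = - \frac{139}{26387} + 34818 \cdot \frac{1}{2397} = - \frac{139}{26387} + \frac{11606}{799} = \frac{306136461}{21083213}$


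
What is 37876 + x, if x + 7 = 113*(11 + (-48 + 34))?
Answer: 37530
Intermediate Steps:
x = -346 (x = -7 + 113*(11 + (-48 + 34)) = -7 + 113*(11 - 14) = -7 + 113*(-3) = -7 - 339 = -346)
37876 + x = 37876 - 346 = 37530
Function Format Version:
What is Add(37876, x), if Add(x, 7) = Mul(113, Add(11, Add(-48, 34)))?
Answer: 37530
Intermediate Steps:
x = -346 (x = Add(-7, Mul(113, Add(11, Add(-48, 34)))) = Add(-7, Mul(113, Add(11, -14))) = Add(-7, Mul(113, -3)) = Add(-7, -339) = -346)
Add(37876, x) = Add(37876, -346) = 37530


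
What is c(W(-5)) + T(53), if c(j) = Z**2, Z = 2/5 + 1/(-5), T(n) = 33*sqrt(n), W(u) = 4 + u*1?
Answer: 1/25 + 33*sqrt(53) ≈ 240.28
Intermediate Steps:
W(u) = 4 + u
Z = 1/5 (Z = 2*(1/5) + 1*(-1/5) = 2/5 - 1/5 = 1/5 ≈ 0.20000)
c(j) = 1/25 (c(j) = (1/5)**2 = 1/25)
c(W(-5)) + T(53) = 1/25 + 33*sqrt(53)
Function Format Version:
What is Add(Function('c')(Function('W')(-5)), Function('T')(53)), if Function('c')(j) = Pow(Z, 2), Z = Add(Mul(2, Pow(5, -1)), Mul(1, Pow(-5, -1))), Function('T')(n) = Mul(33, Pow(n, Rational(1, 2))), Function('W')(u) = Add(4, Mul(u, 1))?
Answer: Add(Rational(1, 25), Mul(33, Pow(53, Rational(1, 2)))) ≈ 240.28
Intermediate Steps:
Function('W')(u) = Add(4, u)
Z = Rational(1, 5) (Z = Add(Mul(2, Rational(1, 5)), Mul(1, Rational(-1, 5))) = Add(Rational(2, 5), Rational(-1, 5)) = Rational(1, 5) ≈ 0.20000)
Function('c')(j) = Rational(1, 25) (Function('c')(j) = Pow(Rational(1, 5), 2) = Rational(1, 25))
Add(Function('c')(Function('W')(-5)), Function('T')(53)) = Add(Rational(1, 25), Mul(33, Pow(53, Rational(1, 2))))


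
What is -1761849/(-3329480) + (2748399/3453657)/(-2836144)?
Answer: 31263446792413811/59080588643303920 ≈ 0.52917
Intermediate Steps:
-1761849/(-3329480) + (2748399/3453657)/(-2836144) = -1761849*(-1/3329480) + (2748399*(1/3453657))*(-1/2836144) = 1761849/3329480 + (916133/1151219)*(-1/2836144) = 1761849/3329480 - 916133/3265022859536 = 31263446792413811/59080588643303920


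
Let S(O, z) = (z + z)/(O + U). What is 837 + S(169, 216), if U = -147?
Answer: 9423/11 ≈ 856.64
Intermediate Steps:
S(O, z) = 2*z/(-147 + O) (S(O, z) = (z + z)/(O - 147) = (2*z)/(-147 + O) = 2*z/(-147 + O))
837 + S(169, 216) = 837 + 2*216/(-147 + 169) = 837 + 2*216/22 = 837 + 2*216*(1/22) = 837 + 216/11 = 9423/11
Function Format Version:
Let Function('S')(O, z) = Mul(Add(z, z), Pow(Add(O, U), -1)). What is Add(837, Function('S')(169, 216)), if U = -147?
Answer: Rational(9423, 11) ≈ 856.64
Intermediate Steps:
Function('S')(O, z) = Mul(2, z, Pow(Add(-147, O), -1)) (Function('S')(O, z) = Mul(Add(z, z), Pow(Add(O, -147), -1)) = Mul(Mul(2, z), Pow(Add(-147, O), -1)) = Mul(2, z, Pow(Add(-147, O), -1)))
Add(837, Function('S')(169, 216)) = Add(837, Mul(2, 216, Pow(Add(-147, 169), -1))) = Add(837, Mul(2, 216, Pow(22, -1))) = Add(837, Mul(2, 216, Rational(1, 22))) = Add(837, Rational(216, 11)) = Rational(9423, 11)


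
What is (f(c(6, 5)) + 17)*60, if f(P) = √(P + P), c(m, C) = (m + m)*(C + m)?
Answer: 1020 + 120*√66 ≈ 1994.9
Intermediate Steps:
c(m, C) = 2*m*(C + m) (c(m, C) = (2*m)*(C + m) = 2*m*(C + m))
f(P) = √2*√P (f(P) = √(2*P) = √2*√P)
(f(c(6, 5)) + 17)*60 = (√2*√(2*6*(5 + 6)) + 17)*60 = (√2*√(2*6*11) + 17)*60 = (√2*√132 + 17)*60 = (√2*(2*√33) + 17)*60 = (2*√66 + 17)*60 = (17 + 2*√66)*60 = 1020 + 120*√66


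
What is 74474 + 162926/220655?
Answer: 16433223396/220655 ≈ 74475.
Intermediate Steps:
74474 + 162926/220655 = 16433223396/220655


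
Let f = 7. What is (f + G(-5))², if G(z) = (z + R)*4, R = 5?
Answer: 49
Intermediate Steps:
G(z) = 20 + 4*z (G(z) = (z + 5)*4 = (5 + z)*4 = 20 + 4*z)
(f + G(-5))² = (7 + (20 + 4*(-5)))² = (7 + (20 - 20))² = (7 + 0)² = 7² = 49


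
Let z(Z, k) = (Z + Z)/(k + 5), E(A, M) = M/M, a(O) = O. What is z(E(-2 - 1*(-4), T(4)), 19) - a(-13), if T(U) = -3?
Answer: 157/12 ≈ 13.083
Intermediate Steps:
E(A, M) = 1
z(Z, k) = 2*Z/(5 + k) (z(Z, k) = (2*Z)/(5 + k) = 2*Z/(5 + k))
z(E(-2 - 1*(-4), T(4)), 19) - a(-13) = 2*1/(5 + 19) - 1*(-13) = 2*1/24 + 13 = 2*1*(1/24) + 13 = 1/12 + 13 = 157/12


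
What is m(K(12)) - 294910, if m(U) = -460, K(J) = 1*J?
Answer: -295370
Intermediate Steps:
K(J) = J
m(K(12)) - 294910 = -460 - 294910 = -295370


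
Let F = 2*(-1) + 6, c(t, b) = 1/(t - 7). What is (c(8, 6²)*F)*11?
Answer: 44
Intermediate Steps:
c(t, b) = 1/(-7 + t)
F = 4 (F = -2 + 6 = 4)
(c(8, 6²)*F)*11 = (4/(-7 + 8))*11 = (4/1)*11 = (1*4)*11 = 4*11 = 44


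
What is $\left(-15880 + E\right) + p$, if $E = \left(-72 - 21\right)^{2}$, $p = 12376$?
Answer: $5145$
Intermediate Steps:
$E = 8649$ ($E = \left(-93\right)^{2} = 8649$)
$\left(-15880 + E\right) + p = \left(-15880 + 8649\right) + 12376 = -7231 + 12376 = 5145$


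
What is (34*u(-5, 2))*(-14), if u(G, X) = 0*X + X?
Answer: -952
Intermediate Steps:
u(G, X) = X (u(G, X) = 0 + X = X)
(34*u(-5, 2))*(-14) = (34*2)*(-14) = 68*(-14) = -952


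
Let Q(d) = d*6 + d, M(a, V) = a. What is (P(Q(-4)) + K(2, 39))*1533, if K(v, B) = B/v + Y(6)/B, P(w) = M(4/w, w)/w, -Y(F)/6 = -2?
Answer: 11055777/364 ≈ 30373.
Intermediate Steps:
Y(F) = 12 (Y(F) = -6*(-2) = 12)
Q(d) = 7*d (Q(d) = 6*d + d = 7*d)
P(w) = 4/w**2 (P(w) = (4/w)/w = 4/w**2)
K(v, B) = 12/B + B/v (K(v, B) = B/v + 12/B = 12/B + B/v)
(P(Q(-4)) + K(2, 39))*1533 = (4/(7*(-4))**2 + (12/39 + 39/2))*1533 = (4/(-28)**2 + (12*(1/39) + 39*(1/2)))*1533 = (4*(1/784) + (4/13 + 39/2))*1533 = (1/196 + 515/26)*1533 = (50483/2548)*1533 = 11055777/364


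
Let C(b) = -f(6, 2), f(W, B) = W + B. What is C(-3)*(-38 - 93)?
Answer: 1048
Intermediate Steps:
f(W, B) = B + W
C(b) = -8 (C(b) = -(2 + 6) = -1*8 = -8)
C(-3)*(-38 - 93) = -8*(-38 - 93) = -8*(-131) = 1048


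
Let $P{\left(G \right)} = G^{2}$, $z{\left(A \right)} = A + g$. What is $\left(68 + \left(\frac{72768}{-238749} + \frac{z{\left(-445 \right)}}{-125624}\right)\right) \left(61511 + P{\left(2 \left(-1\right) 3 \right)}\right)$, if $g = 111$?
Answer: $\frac{20827868260700099}{4998767396} \approx 4.1666 \cdot 10^{6}$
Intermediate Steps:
$z{\left(A \right)} = 111 + A$ ($z{\left(A \right)} = A + 111 = 111 + A$)
$\left(68 + \left(\frac{72768}{-238749} + \frac{z{\left(-445 \right)}}{-125624}\right)\right) \left(61511 + P{\left(2 \left(-1\right) 3 \right)}\right) = \left(68 + \left(\frac{72768}{-238749} + \frac{111 - 445}{-125624}\right)\right) \left(61511 + \left(2 \left(-1\right) 3\right)^{2}\right) = \left(68 + \left(72768 \left(- \frac{1}{238749}\right) - - \frac{167}{62812}\right)\right) \left(61511 + \left(\left(-2\right) 3\right)^{2}\right) = \left(68 + \left(- \frac{24256}{79583} + \frac{167}{62812}\right)\right) \left(61511 + \left(-6\right)^{2}\right) = \left(68 - \frac{1510277511}{4998767396}\right) \left(61511 + 36\right) = \frac{338405905417}{4998767396} \cdot 61547 = \frac{20827868260700099}{4998767396}$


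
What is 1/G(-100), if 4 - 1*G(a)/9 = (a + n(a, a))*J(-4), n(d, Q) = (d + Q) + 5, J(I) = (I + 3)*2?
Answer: -1/5274 ≈ -0.00018961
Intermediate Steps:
J(I) = 6 + 2*I (J(I) = (3 + I)*2 = 6 + 2*I)
n(d, Q) = 5 + Q + d (n(d, Q) = (Q + d) + 5 = 5 + Q + d)
G(a) = 126 + 54*a (G(a) = 36 - 9*(a + (5 + a + a))*(6 + 2*(-4)) = 36 - 9*(a + (5 + 2*a))*(6 - 8) = 36 - 9*(5 + 3*a)*(-2) = 36 - 9*(-10 - 6*a) = 36 + (90 + 54*a) = 126 + 54*a)
1/G(-100) = 1/(126 + 54*(-100)) = 1/(126 - 5400) = 1/(-5274) = -1/5274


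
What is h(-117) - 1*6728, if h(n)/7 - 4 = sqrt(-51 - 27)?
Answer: -6700 + 7*I*sqrt(78) ≈ -6700.0 + 61.822*I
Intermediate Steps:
h(n) = 28 + 7*I*sqrt(78) (h(n) = 28 + 7*sqrt(-51 - 27) = 28 + 7*sqrt(-78) = 28 + 7*(I*sqrt(78)) = 28 + 7*I*sqrt(78))
h(-117) - 1*6728 = (28 + 7*I*sqrt(78)) - 1*6728 = (28 + 7*I*sqrt(78)) - 6728 = -6700 + 7*I*sqrt(78)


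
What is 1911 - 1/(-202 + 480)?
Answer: 531257/278 ≈ 1911.0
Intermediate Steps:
1911 - 1/(-202 + 480) = 1911 - 1/278 = 531257/278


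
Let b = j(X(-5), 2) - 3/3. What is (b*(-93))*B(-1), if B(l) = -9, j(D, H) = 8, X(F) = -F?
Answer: 5859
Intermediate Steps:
b = 7 (b = 8 - 3/3 = 8 - 3*⅓ = 8 - 1 = 7)
(b*(-93))*B(-1) = (7*(-93))*(-9) = -651*(-9) = 5859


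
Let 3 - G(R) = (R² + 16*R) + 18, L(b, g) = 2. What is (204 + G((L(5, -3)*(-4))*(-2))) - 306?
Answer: -629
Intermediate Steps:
G(R) = -15 - R² - 16*R (G(R) = 3 - ((R² + 16*R) + 18) = 3 - (18 + R² + 16*R) = 3 + (-18 - R² - 16*R) = -15 - R² - 16*R)
(204 + G((L(5, -3)*(-4))*(-2))) - 306 = (204 + (-15 - ((2*(-4))*(-2))² - 16*2*(-4)*(-2))) - 306 = (204 + (-15 - (-8*(-2))² - (-128)*(-2))) - 306 = (204 + (-15 - 1*16² - 16*16)) - 306 = (204 + (-15 - 1*256 - 256)) - 306 = (204 + (-15 - 256 - 256)) - 306 = (204 - 527) - 306 = -323 - 306 = -629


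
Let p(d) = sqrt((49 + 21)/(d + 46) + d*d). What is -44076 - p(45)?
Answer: -44076 - sqrt(342355)/13 ≈ -44121.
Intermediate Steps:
p(d) = sqrt(d**2 + 70/(46 + d)) (p(d) = sqrt(70/(46 + d) + d**2) = sqrt(d**2 + 70/(46 + d)))
-44076 - p(45) = -44076 - sqrt((70 + 45**2*(46 + 45))/(46 + 45)) = -44076 - sqrt((70 + 2025*91)/91) = -44076 - sqrt((70 + 184275)/91) = -44076 - sqrt((1/91)*184345) = -44076 - sqrt(26335/13) = -44076 - sqrt(342355)/13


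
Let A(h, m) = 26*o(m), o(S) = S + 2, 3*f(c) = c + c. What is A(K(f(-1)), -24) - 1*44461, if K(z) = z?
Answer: -45033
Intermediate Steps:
f(c) = 2*c/3 (f(c) = (c + c)/3 = (2*c)/3 = 2*c/3)
o(S) = 2 + S
A(h, m) = 52 + 26*m (A(h, m) = 26*(2 + m) = 52 + 26*m)
A(K(f(-1)), -24) - 1*44461 = (52 + 26*(-24)) - 1*44461 = (52 - 624) - 44461 = -572 - 44461 = -45033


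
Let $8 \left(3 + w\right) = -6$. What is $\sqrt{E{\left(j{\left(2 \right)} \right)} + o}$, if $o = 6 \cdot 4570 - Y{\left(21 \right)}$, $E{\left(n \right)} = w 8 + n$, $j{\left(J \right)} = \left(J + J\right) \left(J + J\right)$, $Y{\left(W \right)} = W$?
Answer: $\sqrt{27385} \approx 165.48$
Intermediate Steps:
$w = - \frac{15}{4}$ ($w = -3 + \frac{1}{8} \left(-6\right) = -3 - \frac{3}{4} = - \frac{15}{4} \approx -3.75$)
$j{\left(J \right)} = 4 J^{2}$ ($j{\left(J \right)} = 2 J 2 J = 4 J^{2}$)
$E{\left(n \right)} = -30 + n$ ($E{\left(n \right)} = \left(- \frac{15}{4}\right) 8 + n = -30 + n$)
$o = 27399$ ($o = 6 \cdot 4570 - 21 = 27420 - 21 = 27399$)
$\sqrt{E{\left(j{\left(2 \right)} \right)} + o} = \sqrt{\left(-30 + 4 \cdot 2^{2}\right) + 27399} = \sqrt{\left(-30 + 4 \cdot 4\right) + 27399} = \sqrt{\left(-30 + 16\right) + 27399} = \sqrt{-14 + 27399} = \sqrt{27385}$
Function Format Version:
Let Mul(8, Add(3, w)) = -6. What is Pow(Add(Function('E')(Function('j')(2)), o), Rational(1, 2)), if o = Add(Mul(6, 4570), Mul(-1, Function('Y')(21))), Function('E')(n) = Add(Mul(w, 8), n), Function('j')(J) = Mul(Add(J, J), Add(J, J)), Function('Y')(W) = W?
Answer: Pow(27385, Rational(1, 2)) ≈ 165.48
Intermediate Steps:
w = Rational(-15, 4) (w = Add(-3, Mul(Rational(1, 8), -6)) = Add(-3, Rational(-3, 4)) = Rational(-15, 4) ≈ -3.7500)
Function('j')(J) = Mul(4, Pow(J, 2)) (Function('j')(J) = Mul(Mul(2, J), Mul(2, J)) = Mul(4, Pow(J, 2)))
Function('E')(n) = Add(-30, n) (Function('E')(n) = Add(Mul(Rational(-15, 4), 8), n) = Add(-30, n))
o = 27399 (o = Add(Mul(6, 4570), Mul(-1, 21)) = Add(27420, -21) = 27399)
Pow(Add(Function('E')(Function('j')(2)), o), Rational(1, 2)) = Pow(Add(Add(-30, Mul(4, Pow(2, 2))), 27399), Rational(1, 2)) = Pow(Add(Add(-30, Mul(4, 4)), 27399), Rational(1, 2)) = Pow(Add(Add(-30, 16), 27399), Rational(1, 2)) = Pow(Add(-14, 27399), Rational(1, 2)) = Pow(27385, Rational(1, 2))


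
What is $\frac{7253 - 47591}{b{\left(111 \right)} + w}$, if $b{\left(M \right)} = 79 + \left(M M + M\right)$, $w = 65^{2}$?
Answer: $- \frac{20169}{8368} \approx -2.4103$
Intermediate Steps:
$w = 4225$
$b{\left(M \right)} = 79 + M + M^{2}$ ($b{\left(M \right)} = 79 + \left(M^{2} + M\right) = 79 + \left(M + M^{2}\right) = 79 + M + M^{2}$)
$\frac{7253 - 47591}{b{\left(111 \right)} + w} = \frac{7253 - 47591}{\left(79 + 111 + 111^{2}\right) + 4225} = - \frac{40338}{\left(79 + 111 + 12321\right) + 4225} = - \frac{40338}{12511 + 4225} = - \frac{40338}{16736} = \left(-40338\right) \frac{1}{16736} = - \frac{20169}{8368}$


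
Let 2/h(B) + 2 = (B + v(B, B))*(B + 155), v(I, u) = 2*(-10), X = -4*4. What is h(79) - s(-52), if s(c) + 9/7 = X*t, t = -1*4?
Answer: -432853/6902 ≈ -62.714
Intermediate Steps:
X = -16
v(I, u) = -20
t = -4
h(B) = 2/(-2 + (-20 + B)*(155 + B)) (h(B) = 2/(-2 + (B - 20)*(B + 155)) = 2/(-2 + (-20 + B)*(155 + B)))
s(c) = 439/7 (s(c) = -9/7 - 16*(-4) = -9/7 + 64 = 439/7)
h(79) - s(-52) = 2/(-3102 + 79**2 + 135*79) - 1*439/7 = 2/(-3102 + 6241 + 10665) - 439/7 = 2/13804 - 439/7 = 2*(1/13804) - 439/7 = 1/6902 - 439/7 = -432853/6902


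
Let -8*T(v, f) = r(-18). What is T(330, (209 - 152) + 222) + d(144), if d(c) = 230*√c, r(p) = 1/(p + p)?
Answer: 794881/288 ≈ 2760.0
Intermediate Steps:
r(p) = 1/(2*p)
T(v, f) = 1/288 (T(v, f) = -1/(16*(-18)) = -(-1)/(16*18) = -⅛*(-1/36) = 1/288)
T(330, (209 - 152) + 222) + d(144) = 1/288 + 230*√144 = 1/288 + 230*12 = 1/288 + 2760 = 794881/288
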